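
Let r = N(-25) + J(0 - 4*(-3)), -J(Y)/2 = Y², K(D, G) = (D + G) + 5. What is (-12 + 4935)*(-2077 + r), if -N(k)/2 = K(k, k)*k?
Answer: -22719645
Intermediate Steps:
K(D, G) = 5 + D + G
J(Y) = -2*Y²
N(k) = -2*k*(5 + 2*k) (N(k) = -2*(5 + k + k)*k = -2*(5 + 2*k)*k = -2*k*(5 + 2*k))
r = -2538 (r = -2*(-25)*(5 + 2*(-25)) - 2*(0 - 4*(-3))² = -2*(-25)*(5 - 50) - 2*(0 + 12)² = -2*(-25)*(-45) - 2*12² = -2250 - 2*144 = -2250 - 288 = -2538)
(-12 + 4935)*(-2077 + r) = (-12 + 4935)*(-2077 - 2538) = 4923*(-4615) = -22719645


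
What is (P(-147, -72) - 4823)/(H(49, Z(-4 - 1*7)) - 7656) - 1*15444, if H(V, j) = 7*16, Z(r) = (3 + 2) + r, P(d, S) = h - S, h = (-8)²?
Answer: -116504849/7544 ≈ -15443.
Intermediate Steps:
h = 64
P(d, S) = 64 - S
Z(r) = 5 + r
H(V, j) = 112
(P(-147, -72) - 4823)/(H(49, Z(-4 - 1*7)) - 7656) - 1*15444 = ((64 - 1*(-72)) - 4823)/(112 - 7656) - 1*15444 = ((64 + 72) - 4823)/(-7544) - 15444 = (136 - 4823)*(-1/7544) - 15444 = -4687*(-1/7544) - 15444 = 4687/7544 - 15444 = -116504849/7544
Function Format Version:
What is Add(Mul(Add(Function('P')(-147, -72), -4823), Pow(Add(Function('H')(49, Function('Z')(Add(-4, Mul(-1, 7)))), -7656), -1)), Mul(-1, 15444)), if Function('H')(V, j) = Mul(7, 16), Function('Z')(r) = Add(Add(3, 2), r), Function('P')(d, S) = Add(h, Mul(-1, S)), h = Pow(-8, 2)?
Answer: Rational(-116504849, 7544) ≈ -15443.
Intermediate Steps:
h = 64
Function('P')(d, S) = Add(64, Mul(-1, S))
Function('Z')(r) = Add(5, r)
Function('H')(V, j) = 112
Add(Mul(Add(Function('P')(-147, -72), -4823), Pow(Add(Function('H')(49, Function('Z')(Add(-4, Mul(-1, 7)))), -7656), -1)), Mul(-1, 15444)) = Add(Mul(Add(Add(64, Mul(-1, -72)), -4823), Pow(Add(112, -7656), -1)), Mul(-1, 15444)) = Add(Mul(Add(Add(64, 72), -4823), Pow(-7544, -1)), -15444) = Add(Mul(Add(136, -4823), Rational(-1, 7544)), -15444) = Add(Mul(-4687, Rational(-1, 7544)), -15444) = Add(Rational(4687, 7544), -15444) = Rational(-116504849, 7544)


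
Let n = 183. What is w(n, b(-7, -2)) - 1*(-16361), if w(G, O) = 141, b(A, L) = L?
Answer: 16502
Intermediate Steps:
w(n, b(-7, -2)) - 1*(-16361) = 141 - 1*(-16361) = 141 + 16361 = 16502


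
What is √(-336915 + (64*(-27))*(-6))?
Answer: 3*I*√36283 ≈ 571.44*I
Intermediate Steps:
√(-336915 + (64*(-27))*(-6)) = √(-336915 - 1728*(-6)) = √(-336915 + 10368) = √(-326547) = 3*I*√36283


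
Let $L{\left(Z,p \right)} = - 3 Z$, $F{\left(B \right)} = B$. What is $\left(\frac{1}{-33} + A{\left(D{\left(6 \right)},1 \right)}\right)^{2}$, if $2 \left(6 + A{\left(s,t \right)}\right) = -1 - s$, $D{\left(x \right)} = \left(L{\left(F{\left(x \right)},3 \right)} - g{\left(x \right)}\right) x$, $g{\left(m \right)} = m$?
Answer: $\frac{18671041}{4356} \approx 4286.3$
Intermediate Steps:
$D{\left(x \right)} = - 4 x^{2}$ ($D{\left(x \right)} = \left(- 3 x - x\right) x = - 4 x x = - 4 x^{2}$)
$A{\left(s,t \right)} = - \frac{13}{2} - \frac{s}{2}$ ($A{\left(s,t \right)} = -6 + \frac{-1 - s}{2} = -6 - \left(\frac{1}{2} + \frac{s}{2}\right) = - \frac{13}{2} - \frac{s}{2}$)
$\left(\frac{1}{-33} + A{\left(D{\left(6 \right)},1 \right)}\right)^{2} = \left(\frac{1}{-33} - \left(\frac{13}{2} + \frac{\left(-4\right) 6^{2}}{2}\right)\right)^{2} = \left(- \frac{1}{33} - \left(\frac{13}{2} + \frac{\left(-4\right) 36}{2}\right)\right)^{2} = \left(- \frac{1}{33} - - \frac{131}{2}\right)^{2} = \left(- \frac{1}{33} + \left(- \frac{13}{2} + 72\right)\right)^{2} = \left(- \frac{1}{33} + \frac{131}{2}\right)^{2} = \left(\frac{4321}{66}\right)^{2} = \frac{18671041}{4356}$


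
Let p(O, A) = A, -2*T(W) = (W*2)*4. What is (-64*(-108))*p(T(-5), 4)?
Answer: 27648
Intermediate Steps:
T(W) = -4*W (T(W) = -W*2*4/2 = -2*W*4/2 = -4*W)
(-64*(-108))*p(T(-5), 4) = -64*(-108)*4 = 6912*4 = 27648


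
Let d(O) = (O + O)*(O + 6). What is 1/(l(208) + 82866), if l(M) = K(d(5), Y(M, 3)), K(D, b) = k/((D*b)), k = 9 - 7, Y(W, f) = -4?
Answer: 220/18230519 ≈ 1.2068e-5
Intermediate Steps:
d(O) = 2*O*(6 + O) (d(O) = (2*O)*(6 + O) = 2*O*(6 + O))
k = 2
K(D, b) = 2/(D*b) (K(D, b) = 2/((D*b)) = 2*(1/(D*b)) = 2/(D*b))
l(M) = -1/220 (l(M) = 2/((2*5*(6 + 5))*(-4)) = 2*(-¼)/(2*5*11) = 2*(-¼)/110 = 2*(1/110)*(-¼) = -1/220)
1/(l(208) + 82866) = 1/(-1/220 + 82866) = 1/(18230519/220) = 220/18230519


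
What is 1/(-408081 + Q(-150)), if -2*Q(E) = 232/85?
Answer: -85/34687001 ≈ -2.4505e-6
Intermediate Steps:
Q(E) = -116/85
1/(-408081 + Q(-150)) = 1/(-408081 - 116/85) = 1/(-34687001/85) = -85/34687001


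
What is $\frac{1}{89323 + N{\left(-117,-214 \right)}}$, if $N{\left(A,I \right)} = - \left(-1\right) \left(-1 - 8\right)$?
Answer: $\frac{1}{89314} \approx 1.1196 \cdot 10^{-5}$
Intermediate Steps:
$N{\left(A,I \right)} = -9$ ($N{\left(A,I \right)} = - \left(-1\right) \left(-9\right) = \left(-1\right) 9 = -9$)
$\frac{1}{89323 + N{\left(-117,-214 \right)}} = \frac{1}{89323 - 9} = \frac{1}{89314}$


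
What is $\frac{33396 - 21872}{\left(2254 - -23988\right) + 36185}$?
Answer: $\frac{11524}{62427} \approx 0.1846$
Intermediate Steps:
$\frac{33396 - 21872}{\left(2254 - -23988\right) + 36185} = \frac{11524}{\left(2254 + 23988\right) + 36185} = \frac{11524}{26242 + 36185} = \frac{11524}{62427}$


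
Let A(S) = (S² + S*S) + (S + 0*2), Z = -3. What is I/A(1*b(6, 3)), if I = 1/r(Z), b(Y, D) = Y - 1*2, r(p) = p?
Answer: -1/108 ≈ -0.0092593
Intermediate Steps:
b(Y, D) = -2 + Y (b(Y, D) = Y - 2 = -2 + Y)
A(S) = S + 2*S² (A(S) = (S² + S²) + (S + 0) = 2*S² + S = S + 2*S²)
I = -⅓ (I = 1/(-3) = -⅓ ≈ -0.33333)
I/A(1*b(6, 3)) = -1/((1 + 2*(1*(-2 + 6)))*(-2 + 6))/3 = -1/(4*(1 + 2*(1*4)))/3 = -1/(4*(1 + 2*4))/3 = -1/(4*(1 + 8))/3 = -1/(3*(4*9)) = -⅓/36 = -⅓*1/36 = -1/108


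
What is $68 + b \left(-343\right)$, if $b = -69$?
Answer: $23735$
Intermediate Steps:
$68 + b \left(-343\right) = 68 - -23667 = 68 + 23667 = 23735$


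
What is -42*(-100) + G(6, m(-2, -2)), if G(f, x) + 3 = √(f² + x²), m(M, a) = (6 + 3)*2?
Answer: 4197 + 6*√10 ≈ 4216.0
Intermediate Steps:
m(M, a) = 18 (m(M, a) = 9*2 = 18)
G(f, x) = -3 + √(f² + x²)
-42*(-100) + G(6, m(-2, -2)) = -42*(-100) + (-3 + √(6² + 18²)) = 4200 + (-3 + √(36 + 324)) = 4200 + (-3 + √360) = 4200 + (-3 + 6*√10) = 4197 + 6*√10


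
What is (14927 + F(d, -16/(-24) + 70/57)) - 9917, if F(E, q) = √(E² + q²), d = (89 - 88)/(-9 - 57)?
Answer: 5010 + √5645737/1254 ≈ 5011.9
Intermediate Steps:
d = -1/66 (d = 1/(-66) = 1*(-1/66) = -1/66 ≈ -0.015152)
(14927 + F(d, -16/(-24) + 70/57)) - 9917 = (14927 + √((-1/66)² + (-16/(-24) + 70/57)²)) - 9917 = (14927 + √(1/4356 + (-16*(-1/24) + 70*(1/57))²)) - 9917 = (14927 + √(1/4356 + (⅔ + 70/57)²)) - 9917 = (14927 + √(1/4356 + (36/19)²)) - 9917 = (14927 + √(1/4356 + 1296/361)) - 9917 = (14927 + √(5645737/1572516)) - 9917 = (14927 + √5645737/1254) - 9917 = 5010 + √5645737/1254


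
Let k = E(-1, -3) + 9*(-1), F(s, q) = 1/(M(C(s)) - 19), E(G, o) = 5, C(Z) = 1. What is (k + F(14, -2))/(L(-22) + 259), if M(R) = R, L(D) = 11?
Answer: -73/4860 ≈ -0.015021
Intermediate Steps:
F(s, q) = -1/18 (F(s, q) = 1/(1 - 19) = 1/(-18) = -1/18)
k = -4 (k = 5 + 9*(-1) = 5 - 9 = -4)
(k + F(14, -2))/(L(-22) + 259) = (-4 - 1/18)/(11 + 259) = -73/18/270 = -73/18*1/270 = -73/4860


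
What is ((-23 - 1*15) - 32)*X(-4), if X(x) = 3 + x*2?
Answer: 350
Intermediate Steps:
X(x) = 3 + 2*x
((-23 - 1*15) - 32)*X(-4) = ((-23 - 1*15) - 32)*(3 + 2*(-4)) = ((-23 - 15) - 32)*(3 - 8) = (-38 - 32)*(-5) = -70*(-5) = 350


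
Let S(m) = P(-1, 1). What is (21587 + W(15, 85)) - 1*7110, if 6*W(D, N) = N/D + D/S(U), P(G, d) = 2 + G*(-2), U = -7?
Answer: 1042457/72 ≈ 14479.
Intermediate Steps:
P(G, d) = 2 - 2*G
S(m) = 4 (S(m) = 2 - 2*(-1) = 2 + 2 = 4)
W(D, N) = D/24 + N/(6*D) (W(D, N) = (N/D + D/4)/6 = (D/4 + N/D)/6 = D/24 + N/(6*D))
(21587 + W(15, 85)) - 1*7110 = (21587 + ((1/24)*15 + (⅙)*85/15)) - 1*7110 = (21587 + (5/8 + (⅙)*85*(1/15))) - 7110 = (21587 + (5/8 + 17/18)) - 7110 = (21587 + 113/72) - 7110 = 1554377/72 - 7110 = 1042457/72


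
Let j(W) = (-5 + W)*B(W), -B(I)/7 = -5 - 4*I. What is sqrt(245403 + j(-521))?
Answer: 3*sqrt(877809) ≈ 2810.7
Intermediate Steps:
B(I) = 35 + 28*I (B(I) = -7*(-5 - 4*I) = 35 + 28*I)
j(W) = (-5 + W)*(35 + 28*W)
sqrt(245403 + j(-521)) = sqrt(245403 + 7*(-5 - 521)*(5 + 4*(-521))) = sqrt(245403 + 7*(-526)*(5 - 2084)) = sqrt(245403 + 7*(-526)*(-2079)) = sqrt(245403 + 7654878) = sqrt(7900281) = 3*sqrt(877809)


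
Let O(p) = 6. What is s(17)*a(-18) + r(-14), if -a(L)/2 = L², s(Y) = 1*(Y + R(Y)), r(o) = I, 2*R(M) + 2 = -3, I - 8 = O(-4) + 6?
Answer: -9376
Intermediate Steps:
I = 20 (I = 8 + (6 + 6) = 8 + 12 = 20)
R(M) = -5/2 (R(M) = -1 + (½)*(-3) = -1 - 3/2 = -5/2)
r(o) = 20
s(Y) = -5/2 + Y (s(Y) = 1*(Y - 5/2) = 1*(-5/2 + Y) = -5/2 + Y)
a(L) = -2*L²
s(17)*a(-18) + r(-14) = (-5/2 + 17)*(-2*(-18)²) + 20 = 29*(-2*324)/2 + 20 = (29/2)*(-648) + 20 = -9396 + 20 = -9376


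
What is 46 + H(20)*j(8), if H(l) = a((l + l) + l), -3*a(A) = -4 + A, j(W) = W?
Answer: -310/3 ≈ -103.33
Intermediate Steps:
a(A) = 4/3 - A/3 (a(A) = -(-4 + A)/3 = 4/3 - A/3)
H(l) = 4/3 - l (H(l) = 4/3 - ((l + l) + l)/3 = 4/3 - (2*l + l)/3 = 4/3 - l)
46 + H(20)*j(8) = 46 + (4/3 - 1*20)*8 = 46 + (4/3 - 20)*8 = 46 - 56/3*8 = 46 - 448/3 = -310/3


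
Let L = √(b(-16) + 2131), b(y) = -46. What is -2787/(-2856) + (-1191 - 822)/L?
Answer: 929/952 - 671*√2085/695 ≈ -43.109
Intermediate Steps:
L = √2085 (L = √(-46 + 2131) = √2085 ≈ 45.662)
-2787/(-2856) + (-1191 - 822)/L = -2787/(-2856) + (-1191 - 822)/(√2085) = -2787*(-1/2856) - 671*√2085/695 = 929/952 - 671*√2085/695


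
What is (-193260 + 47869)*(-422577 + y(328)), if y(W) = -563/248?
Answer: 15236927221669/248 ≈ 6.1439e+10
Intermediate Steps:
y(W) = -563/248 (y(W) = -563*1/248 = -563/248)
(-193260 + 47869)*(-422577 + y(328)) = (-193260 + 47869)*(-422577 - 563/248) = -145391*(-104799659/248) = 15236927221669/248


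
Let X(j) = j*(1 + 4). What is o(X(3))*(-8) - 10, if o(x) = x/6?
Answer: -30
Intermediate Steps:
X(j) = 5*j (X(j) = j*5 = 5*j)
o(x) = x/6 (o(x) = x*(1/6) = x/6)
o(X(3))*(-8) - 10 = ((5*3)/6)*(-8) - 10 = ((1/6)*15)*(-8) - 10 = (5/2)*(-8) - 10 = -20 - 10 = -30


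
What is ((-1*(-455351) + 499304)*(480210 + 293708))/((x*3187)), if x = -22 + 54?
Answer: 369412344145/50992 ≈ 7.2445e+6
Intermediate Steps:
x = 32
((-1*(-455351) + 499304)*(480210 + 293708))/((x*3187)) = ((-1*(-455351) + 499304)*(480210 + 293708))/((32*3187)) = ((455351 + 499304)*773918)/101984 = (954655*773918)*(1/101984) = 738824688290*(1/101984) = 369412344145/50992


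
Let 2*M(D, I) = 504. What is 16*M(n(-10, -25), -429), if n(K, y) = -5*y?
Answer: 4032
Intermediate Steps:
M(D, I) = 252 (M(D, I) = (1/2)*504 = 252)
16*M(n(-10, -25), -429) = 16*252 = 4032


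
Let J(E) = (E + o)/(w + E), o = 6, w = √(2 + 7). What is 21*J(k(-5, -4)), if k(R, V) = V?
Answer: -42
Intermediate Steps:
w = 3 (w = √9 = 3)
J(E) = (6 + E)/(3 + E) (J(E) = (E + 6)/(3 + E) = (6 + E)/(3 + E))
21*J(k(-5, -4)) = 21*((6 - 4)/(3 - 4)) = 21*(2/(-1)) = 21*(-1*2) = 21*(-2) = -42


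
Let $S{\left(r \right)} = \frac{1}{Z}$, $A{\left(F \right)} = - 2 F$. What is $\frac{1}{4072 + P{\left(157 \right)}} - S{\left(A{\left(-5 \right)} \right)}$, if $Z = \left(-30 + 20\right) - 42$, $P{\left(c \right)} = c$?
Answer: $\frac{4281}{219908} \approx 0.019467$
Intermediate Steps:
$Z = -52$ ($Z = -10 - 42 = -52$)
$S{\left(r \right)} = - \frac{1}{52}$ ($S{\left(r \right)} = \frac{1}{-52} = - \frac{1}{52}$)
$\frac{1}{4072 + P{\left(157 \right)}} - S{\left(A{\left(-5 \right)} \right)} = \frac{1}{4072 + 157} - - \frac{1}{52} = \frac{1}{4229} + \frac{1}{52} = \frac{4281}{219908}$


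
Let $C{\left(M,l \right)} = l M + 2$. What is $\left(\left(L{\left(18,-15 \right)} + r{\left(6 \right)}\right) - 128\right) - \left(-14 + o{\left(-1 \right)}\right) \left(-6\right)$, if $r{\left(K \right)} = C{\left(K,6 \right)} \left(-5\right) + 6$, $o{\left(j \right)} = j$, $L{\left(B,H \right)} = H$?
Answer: $-417$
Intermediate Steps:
$C{\left(M,l \right)} = 2 + M l$ ($C{\left(M,l \right)} = M l + 2 = 2 + M l$)
$r{\left(K \right)} = -4 - 30 K$ ($r{\left(K \right)} = \left(2 + K 6\right) \left(-5\right) + 6 = \left(2 + 6 K\right) \left(-5\right) + 6 = \left(-10 - 30 K\right) + 6 = -4 - 30 K$)
$\left(\left(L{\left(18,-15 \right)} + r{\left(6 \right)}\right) - 128\right) - \left(-14 + o{\left(-1 \right)}\right) \left(-6\right) = \left(\left(-15 - 184\right) - 128\right) - \left(-14 - 1\right) \left(-6\right) = \left(\left(-15 - 184\right) - 128\right) - \left(-15\right) \left(-6\right) = \left(\left(-15 - 184\right) - 128\right) - 90 = \left(-199 - 128\right) - 90 = -327 - 90 = -417$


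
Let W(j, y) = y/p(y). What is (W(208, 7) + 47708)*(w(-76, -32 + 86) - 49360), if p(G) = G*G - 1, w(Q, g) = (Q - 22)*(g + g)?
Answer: -17158902563/6 ≈ -2.8598e+9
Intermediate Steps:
w(Q, g) = 2*g*(-22 + Q) (w(Q, g) = (-22 + Q)*(2*g) = 2*g*(-22 + Q))
p(G) = -1 + G² (p(G) = G² - 1 = -1 + G²)
W(j, y) = y/(-1 + y²)
(W(208, 7) + 47708)*(w(-76, -32 + 86) - 49360) = (7/(-1 + 7²) + 47708)*(2*(-32 + 86)*(-22 - 76) - 49360) = (7/(-1 + 49) + 47708)*(2*54*(-98) - 49360) = (7/48 + 47708)*(-10584 - 49360) = (7*(1/48) + 47708)*(-59944) = (7/48 + 47708)*(-59944) = (2289991/48)*(-59944) = -17158902563/6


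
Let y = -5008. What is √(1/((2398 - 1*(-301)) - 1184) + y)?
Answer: 61*I*√3089085/1515 ≈ 70.767*I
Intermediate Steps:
√(1/((2398 - 1*(-301)) - 1184) + y) = √(1/((2398 - 1*(-301)) - 1184) - 5008) = √(1/((2398 + 301) - 1184) - 5008) = √(1/(2699 - 1184) - 5008) = √(1/1515 - 5008) = √(-7587119/1515) = 61*I*√3089085/1515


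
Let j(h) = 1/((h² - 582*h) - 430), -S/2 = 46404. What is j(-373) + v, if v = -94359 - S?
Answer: -551822534/355785 ≈ -1551.0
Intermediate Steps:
S = -92808 (S = -2*46404 = -92808)
j(h) = 1/(-430 + h² - 582*h)
v = -1551 (v = -94359 - 1*(-92808) = -94359 + 92808 = -1551)
j(-373) + v = 1/(-430 + (-373)² - 582*(-373)) - 1551 = 1/(-430 + 139129 + 217086) - 1551 = 1/355785 - 1551 = -551822534/355785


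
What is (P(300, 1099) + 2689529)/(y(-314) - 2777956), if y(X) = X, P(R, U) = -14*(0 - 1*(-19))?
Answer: -896421/926090 ≈ -0.96796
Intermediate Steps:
P(R, U) = -266 (P(R, U) = -14*(0 + 19) = -14*19 = -266)
(P(300, 1099) + 2689529)/(y(-314) - 2777956) = (-266 + 2689529)/(-314 - 2777956) = 2689263/(-2778270) = 2689263*(-1/2778270) = -896421/926090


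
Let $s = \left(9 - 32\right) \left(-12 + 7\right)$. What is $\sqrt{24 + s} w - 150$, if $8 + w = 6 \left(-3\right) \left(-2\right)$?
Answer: $-150 + 28 \sqrt{139} \approx 180.12$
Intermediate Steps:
$s = 115$ ($s = \left(-23\right) \left(-5\right) = 115$)
$w = 28$ ($w = -8 + 6 \left(-3\right) \left(-2\right) = -8 - -36 = -8 + 36 = 28$)
$\sqrt{24 + s} w - 150 = \sqrt{24 + 115} \cdot 28 - 150 = \sqrt{139} \cdot 28 - 150 = 28 \sqrt{139} - 150 = -150 + 28 \sqrt{139}$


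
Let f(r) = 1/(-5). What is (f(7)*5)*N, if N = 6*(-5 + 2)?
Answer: 18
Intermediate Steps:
N = -18 (N = 6*(-3) = -18)
f(r) = -1/5
(f(7)*5)*N = -1/5*5*(-18) = -1*(-18) = 18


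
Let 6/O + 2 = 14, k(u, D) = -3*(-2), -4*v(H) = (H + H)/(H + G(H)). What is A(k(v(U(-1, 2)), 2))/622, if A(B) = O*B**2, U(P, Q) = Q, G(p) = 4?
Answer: 9/311 ≈ 0.028939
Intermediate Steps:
v(H) = -H/(2*(4 + H)) (v(H) = -(H + H)/(4*(H + 4)) = -2*H/(4*(4 + H)) = -H/(2*(4 + H)))
k(u, D) = 6
O = 1/2 (O = 6/(-2 + 14) = 6/12 = 6*(1/12) = 1/2 ≈ 0.50000)
A(B) = B**2/2
A(k(v(U(-1, 2)), 2))/622 = ((1/2)*6**2)/622 = ((1/2)*36)*(1/622) = 18*(1/622) = 9/311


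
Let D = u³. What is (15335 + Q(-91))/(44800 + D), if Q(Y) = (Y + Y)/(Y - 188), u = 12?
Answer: 4278647/12981312 ≈ 0.32960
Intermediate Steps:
Q(Y) = 2*Y/(-188 + Y) (Q(Y) = (2*Y)/(-188 + Y) = 2*Y/(-188 + Y))
D = 1728 (D = 12³ = 1728)
(15335 + Q(-91))/(44800 + D) = (15335 + 2*(-91)/(-188 - 91))/(44800 + 1728) = (15335 + 2*(-91)/(-279))/46528 = (15335 + 2*(-91)*(-1/279))*(1/46528) = (15335 + 182/279)*(1/46528) = (4278647/279)*(1/46528) = 4278647/12981312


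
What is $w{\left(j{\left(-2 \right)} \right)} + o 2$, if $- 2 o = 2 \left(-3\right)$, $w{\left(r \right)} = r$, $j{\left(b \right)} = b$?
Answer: $4$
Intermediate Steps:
$o = 3$ ($o = - \frac{2 \left(-3\right)}{2} = \left(- \frac{1}{2}\right) \left(-6\right) = 3$)
$w{\left(j{\left(-2 \right)} \right)} + o 2 = -2 + 3 \cdot 2 = -2 + 6 = 4$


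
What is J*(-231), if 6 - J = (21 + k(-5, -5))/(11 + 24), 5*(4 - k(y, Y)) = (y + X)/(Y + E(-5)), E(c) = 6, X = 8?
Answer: -30624/25 ≈ -1225.0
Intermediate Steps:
k(y, Y) = 4 - (8 + y)/(5*(6 + Y)) (k(y, Y) = 4 - (y + 8)/(5*(Y + 6)) = 4 - (8 + y)/(5*(6 + Y)))
J = 928/175 (J = 6 - (21 + (112 - 1*(-5) + 20*(-5))/(5*(6 - 5)))/(11 + 24) = 6 - (21 + (1/5)*(112 + 5 - 100)/1)/35 = 6 - (21 + (1/5)*1*17)/35 = 6 - (21 + 17/5)/35 = 6 - 122/(5*35) = 6 - 1*122/175 = 6 - 122/175 = 928/175 ≈ 5.3029)
J*(-231) = (928/175)*(-231) = -30624/25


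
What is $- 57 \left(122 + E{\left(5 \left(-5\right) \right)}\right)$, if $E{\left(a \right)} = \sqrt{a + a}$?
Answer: $-6954 - 285 i \sqrt{2} \approx -6954.0 - 403.05 i$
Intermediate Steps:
$E{\left(a \right)} = \sqrt{2} \sqrt{a}$ ($E{\left(a \right)} = \sqrt{2 a} = \sqrt{2} \sqrt{a}$)
$- 57 \left(122 + E{\left(5 \left(-5\right) \right)}\right) = - 57 \left(122 + \sqrt{2} \sqrt{5 \left(-5\right)}\right) = - 57 \left(122 + \sqrt{2} \sqrt{-25}\right) = - 57 \left(122 + \sqrt{2} \cdot 5 i\right) = - 57 \left(122 + 5 i \sqrt{2}\right) = -6954 - 285 i \sqrt{2}$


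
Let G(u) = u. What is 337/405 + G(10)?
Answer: 4387/405 ≈ 10.832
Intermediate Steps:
337/405 + G(10) = 337/405 + 10 = 4387/405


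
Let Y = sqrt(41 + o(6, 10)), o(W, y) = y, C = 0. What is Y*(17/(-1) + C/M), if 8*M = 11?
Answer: -17*sqrt(51) ≈ -121.40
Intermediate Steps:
M = 11/8 (M = (1/8)*11 = 11/8 ≈ 1.3750)
Y = sqrt(51) (Y = sqrt(41 + 10) = sqrt(51) ≈ 7.1414)
Y*(17/(-1) + C/M) = sqrt(51)*(17/(-1) + 0/(11/8)) = sqrt(51)*(17*(-1) + 0*(8/11)) = sqrt(51)*(-17 + 0) = sqrt(51)*(-17) = -17*sqrt(51)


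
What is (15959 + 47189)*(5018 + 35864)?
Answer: 2581616536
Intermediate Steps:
(15959 + 47189)*(5018 + 35864) = 63148*40882 = 2581616536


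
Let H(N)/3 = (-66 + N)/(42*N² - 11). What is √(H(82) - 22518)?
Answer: I*√1795766927828406/282397 ≈ 150.06*I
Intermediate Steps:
H(N) = 3*(-66 + N)/(-11 + 42*N²) (H(N) = 3*((-66 + N)/(42*N² - 11)) = 3*((-66 + N)/(-11 + 42*N²)) = 3*(-66 + N)/(-11 + 42*N²))
√(H(82) - 22518) = √(3*(-66 + 82)/(-11 + 42*82²) - 22518) = √(3*16/(-11 + 42*6724) - 22518) = √(3*16/(-11 + 282408) - 22518) = √(3*16/282397 - 22518) = √(3*(1/282397)*16 - 22518) = √(48/282397 - 22518) = √(-6359015598/282397) = I*√1795766927828406/282397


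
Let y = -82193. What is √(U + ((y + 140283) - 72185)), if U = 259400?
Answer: √245305 ≈ 495.28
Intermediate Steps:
√(U + ((y + 140283) - 72185)) = √(259400 + ((-82193 + 140283) - 72185)) = √(259400 + (58090 - 72185)) = √(259400 - 14095) = √245305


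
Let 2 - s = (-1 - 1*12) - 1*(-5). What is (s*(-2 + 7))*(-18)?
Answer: -900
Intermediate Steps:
s = 10 (s = 2 - ((-1 - 1*12) - 1*(-5)) = 2 - ((-1 - 12) + 5) = 2 - (-13 + 5) = 2 - 1*(-8) = 2 + 8 = 10)
(s*(-2 + 7))*(-18) = (10*(-2 + 7))*(-18) = (10*5)*(-18) = 50*(-18) = -900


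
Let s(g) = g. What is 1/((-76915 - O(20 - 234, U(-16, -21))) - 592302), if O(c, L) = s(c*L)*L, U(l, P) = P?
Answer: -1/574843 ≈ -1.7396e-6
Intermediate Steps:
O(c, L) = c*L² (O(c, L) = (c*L)*L = (L*c)*L = c*L²)
1/((-76915 - O(20 - 234, U(-16, -21))) - 592302) = 1/((-76915 - (20 - 234)*(-21)²) - 592302) = 1/((-76915 - (-214)*441) - 592302) = 1/((-76915 - 1*(-94374)) - 592302) = 1/((-76915 + 94374) - 592302) = 1/(17459 - 592302) = 1/(-574843) = -1/574843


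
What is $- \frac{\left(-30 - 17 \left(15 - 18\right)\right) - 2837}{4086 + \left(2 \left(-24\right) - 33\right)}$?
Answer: $\frac{2816}{4005} \approx 0.70312$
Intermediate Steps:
$- \frac{\left(-30 - 17 \left(15 - 18\right)\right) - 2837}{4086 + \left(2 \left(-24\right) - 33\right)} = - \frac{\left(-30 - 17 \left(15 - 18\right)\right) - 2837}{4086 - 81} = - \frac{\left(-30 - -51\right) - 2837}{4086 - 81} = - \frac{\left(-30 + 51\right) - 2837}{4005} = - \frac{21 - 2837}{4005} = - \frac{-2816}{4005} = \left(-1\right) \left(- \frac{2816}{4005}\right) = \frac{2816}{4005}$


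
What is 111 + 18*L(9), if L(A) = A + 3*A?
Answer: 759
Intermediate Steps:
L(A) = 4*A
111 + 18*L(9) = 111 + 18*(4*9) = 111 + 18*36 = 111 + 648 = 759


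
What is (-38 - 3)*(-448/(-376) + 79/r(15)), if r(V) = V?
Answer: -186673/705 ≈ -264.78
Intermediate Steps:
(-38 - 3)*(-448/(-376) + 79/r(15)) = (-38 - 3)*(-448/(-376) + 79/15) = -41*(-448*(-1/376) + 79*(1/15)) = -41*(56/47 + 79/15) = -41*4553/705 = -186673/705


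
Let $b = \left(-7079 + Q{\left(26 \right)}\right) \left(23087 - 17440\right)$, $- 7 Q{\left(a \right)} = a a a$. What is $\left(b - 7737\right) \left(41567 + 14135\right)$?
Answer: $- \frac{21118389608644}{7} \approx -3.0169 \cdot 10^{12}$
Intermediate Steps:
$Q{\left(a \right)} = - \frac{a^{3}}{7}$ ($Q{\left(a \right)} = - \frac{a a a}{7} = - \frac{a^{2} a}{7} = - \frac{a^{3}}{7}$)
$b = - \frac{379077463}{7}$ ($b = \left(-7079 - \frac{26^{3}}{7}\right) \left(23087 - 17440\right) = \left(-7079 - \frac{17576}{7}\right) 5647 = \left(- \frac{67129}{7}\right) 5647 = - \frac{379077463}{7} \approx -5.4154 \cdot 10^{7}$)
$\left(b - 7737\right) \left(41567 + 14135\right) = \left(- \frac{379077463}{7} - 7737\right) \left(41567 + 14135\right) = \left(- \frac{379131622}{7}\right) 55702 = - \frac{21118389608644}{7}$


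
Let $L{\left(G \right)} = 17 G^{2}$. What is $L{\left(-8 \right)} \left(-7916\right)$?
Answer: $-8612608$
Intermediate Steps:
$L{\left(-8 \right)} \left(-7916\right) = 17 \left(-8\right)^{2} \left(-7916\right) = 17 \cdot 64 \left(-7916\right) = 1088 \left(-7916\right) = -8612608$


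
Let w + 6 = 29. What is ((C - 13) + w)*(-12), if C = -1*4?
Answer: -72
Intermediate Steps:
w = 23 (w = -6 + 29 = 23)
C = -4
((C - 13) + w)*(-12) = ((-4 - 13) + 23)*(-12) = (-17 + 23)*(-12) = 6*(-12) = -72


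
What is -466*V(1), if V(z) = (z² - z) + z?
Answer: -466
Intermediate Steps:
V(z) = z²
-466*V(1) = -466*1² = -466*1 = -466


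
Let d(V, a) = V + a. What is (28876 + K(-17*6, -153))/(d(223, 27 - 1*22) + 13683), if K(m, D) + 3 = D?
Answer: 28720/13911 ≈ 2.0646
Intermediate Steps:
K(m, D) = -3 + D
(28876 + K(-17*6, -153))/(d(223, 27 - 1*22) + 13683) = (28876 + (-3 - 153))/((223 + (27 - 1*22)) + 13683) = (28876 - 156)/((223 + (27 - 22)) + 13683) = 28720/((223 + 5) + 13683) = 28720/(228 + 13683) = 28720/13911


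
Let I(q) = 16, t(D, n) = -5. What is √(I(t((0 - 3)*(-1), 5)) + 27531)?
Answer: 13*√163 ≈ 165.97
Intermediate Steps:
√(I(t((0 - 3)*(-1), 5)) + 27531) = √(16 + 27531) = √27547 = 13*√163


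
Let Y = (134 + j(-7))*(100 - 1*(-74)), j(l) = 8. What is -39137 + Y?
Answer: -14429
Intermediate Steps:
Y = 24708 (Y = (134 + 8)*(100 - 1*(-74)) = 142*(100 + 74) = 142*174 = 24708)
-39137 + Y = -39137 + 24708 = -14429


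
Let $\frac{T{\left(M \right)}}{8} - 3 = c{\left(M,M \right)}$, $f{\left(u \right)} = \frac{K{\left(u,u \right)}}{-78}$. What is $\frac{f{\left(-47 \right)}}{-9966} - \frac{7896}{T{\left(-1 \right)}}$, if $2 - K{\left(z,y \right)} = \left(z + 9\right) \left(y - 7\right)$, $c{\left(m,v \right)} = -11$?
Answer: $\frac{191806519}{1554696} \approx 123.37$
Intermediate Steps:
$K{\left(z,y \right)} = 2 - \left(-7 + y\right) \left(9 + z\right)$ ($K{\left(z,y \right)} = 2 - \left(z + 9\right) \left(y - 7\right) = 2 - \left(9 + z\right) \left(-7 + y\right) = 2 - \left(-7 + y\right) \left(9 + z\right)$)
$f{\left(u \right)} = - \frac{5}{6} + \frac{u}{39} + \frac{u^{2}}{78}$ ($f{\left(u \right)} = \frac{65 - 9 u + 7 u - u u}{-78} = \left(65 - 9 u + 7 u - u^{2}\right) \left(- \frac{1}{78}\right) = \left(65 - u^{2} - 2 u\right) \left(- \frac{1}{78}\right) = - \frac{5}{6} + \frac{u}{39} + \frac{u^{2}}{78}$)
$T{\left(M \right)} = -64$ ($T{\left(M \right)} = 24 + 8 \left(-11\right) = 24 - 88 = -64$)
$\frac{f{\left(-47 \right)}}{-9966} - \frac{7896}{T{\left(-1 \right)}} = \frac{- \frac{5}{6} + \frac{1}{39} \left(-47\right) + \frac{\left(-47\right)^{2}}{78}}{-9966} - \frac{7896}{-64} = \left(- \frac{5}{6} - \frac{47}{39} + \frac{1}{78} \cdot 2209\right) \left(- \frac{1}{9966}\right) - - \frac{987}{8} = \left(- \frac{5}{6} - \frac{47}{39} + \frac{2209}{78}\right) \left(- \frac{1}{9966}\right) + \frac{987}{8} = \frac{1025}{39} \left(- \frac{1}{9966}\right) + \frac{987}{8} = - \frac{1025}{388674} + \frac{987}{8} = \frac{191806519}{1554696}$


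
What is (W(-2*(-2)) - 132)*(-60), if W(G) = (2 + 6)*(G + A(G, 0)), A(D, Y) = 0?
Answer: 6000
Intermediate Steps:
W(G) = 8*G (W(G) = (2 + 6)*(G + 0) = 8*G)
(W(-2*(-2)) - 132)*(-60) = (8*(-2*(-2)) - 132)*(-60) = (8*4 - 132)*(-60) = (32 - 132)*(-60) = -100*(-60) = 6000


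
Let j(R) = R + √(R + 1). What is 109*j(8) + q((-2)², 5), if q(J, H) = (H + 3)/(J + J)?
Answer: 1200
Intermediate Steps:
q(J, H) = (3 + H)/(2*J) (q(J, H) = (3 + H)/((2*J)) = (3 + H)*(1/(2*J)) = (3 + H)/(2*J))
j(R) = R + √(1 + R)
109*j(8) + q((-2)², 5) = 109*(8 + √(1 + 8)) + (3 + 5)/(2*((-2)²)) = 109*(8 + √9) + (½)*8/4 = 109*(8 + 3) + (½)*(¼)*8 = 109*11 + 1 = 1199 + 1 = 1200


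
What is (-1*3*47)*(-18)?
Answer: 2538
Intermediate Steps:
(-1*3*47)*(-18) = -3*47*(-18) = -141*(-18) = 2538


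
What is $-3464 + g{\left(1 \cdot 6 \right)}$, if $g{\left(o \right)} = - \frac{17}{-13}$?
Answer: $- \frac{45015}{13} \approx -3462.7$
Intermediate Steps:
$g{\left(o \right)} = \frac{17}{13}$ ($g{\left(o \right)} = \left(-17\right) \left(- \frac{1}{13}\right) = \frac{17}{13}$)
$-3464 + g{\left(1 \cdot 6 \right)} = -3464 + \frac{17}{13} = - \frac{45015}{13}$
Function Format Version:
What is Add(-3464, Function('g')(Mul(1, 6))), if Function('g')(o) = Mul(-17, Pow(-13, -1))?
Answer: Rational(-45015, 13) ≈ -3462.7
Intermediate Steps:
Function('g')(o) = Rational(17, 13) (Function('g')(o) = Mul(-17, Rational(-1, 13)) = Rational(17, 13))
Add(-3464, Function('g')(Mul(1, 6))) = Add(-3464, Rational(17, 13)) = Rational(-45015, 13)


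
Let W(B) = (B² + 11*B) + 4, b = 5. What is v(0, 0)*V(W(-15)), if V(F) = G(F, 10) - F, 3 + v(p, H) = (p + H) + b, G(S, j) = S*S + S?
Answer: 8192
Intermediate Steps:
G(S, j) = S + S² (G(S, j) = S² + S = S + S²)
v(p, H) = 2 + H + p (v(p, H) = -3 + ((p + H) + 5) = -3 + ((H + p) + 5) = -3 + (5 + H + p) = 2 + H + p)
W(B) = 4 + B² + 11*B
V(F) = -F + F*(1 + F) (V(F) = F*(1 + F) - F = -F + F*(1 + F))
v(0, 0)*V(W(-15)) = (2 + 0 + 0)*(4 + (-15)² + 11*(-15))² = 2*(4 + 225 - 165)² = 2*64² = 2*4096 = 8192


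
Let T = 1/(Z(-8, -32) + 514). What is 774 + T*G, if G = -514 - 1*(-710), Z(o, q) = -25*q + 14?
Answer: 257017/332 ≈ 774.15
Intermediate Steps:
Z(o, q) = 14 - 25*q
G = 196 (G = -514 + 710 = 196)
T = 1/1328 (T = 1/((14 - 25*(-32)) + 514) = 1/((14 + 800) + 514) = 1/(814 + 514) = 1/1328 ≈ 0.00075301)
774 + T*G = 774 + (1/1328)*196 = 774 + 49/332 = 257017/332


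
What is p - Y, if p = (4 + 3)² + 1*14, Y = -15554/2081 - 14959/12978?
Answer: 276349175/3858174 ≈ 71.627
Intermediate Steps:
Y = -33284213/3858174 (Y = -15554*1/2081 - 14959*1/12978 = -15554/2081 - 2137/1854 = -33284213/3858174 ≈ -8.6269)
p = 63 (p = 7² + 14 = 49 + 14 = 63)
p - Y = 63 - 1*(-33284213/3858174) = 63 + 33284213/3858174 = 276349175/3858174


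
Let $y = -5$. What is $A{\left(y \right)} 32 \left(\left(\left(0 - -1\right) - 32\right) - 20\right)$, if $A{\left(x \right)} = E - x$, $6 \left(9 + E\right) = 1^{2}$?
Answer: $6256$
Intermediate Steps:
$E = - \frac{53}{6}$ ($E = -9 + \frac{1^{2}}{6} = -9 + \frac{1}{6} \cdot 1 = -9 + \frac{1}{6} = - \frac{53}{6} \approx -8.8333$)
$A{\left(x \right)} = - \frac{53}{6} - x$
$A{\left(y \right)} 32 \left(\left(\left(0 - -1\right) - 32\right) - 20\right) = \left(- \frac{53}{6} - -5\right) 32 \left(\left(\left(0 - -1\right) - 32\right) - 20\right) = \left(- \frac{53}{6} + 5\right) 32 \left(\left(\left(0 + 1\right) - 32\right) - 20\right) = \left(- \frac{23}{6}\right) 32 \left(\left(1 - 32\right) - 20\right) = - \frac{368 \left(-31 - 20\right)}{3} = \left(- \frac{368}{3}\right) \left(-51\right) = 6256$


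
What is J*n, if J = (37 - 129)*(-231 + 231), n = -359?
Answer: 0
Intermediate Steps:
J = 0 (J = -92*0 = 0)
J*n = 0*(-359) = 0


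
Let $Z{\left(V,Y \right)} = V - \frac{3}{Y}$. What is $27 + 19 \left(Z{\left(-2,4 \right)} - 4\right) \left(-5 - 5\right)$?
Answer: $\frac{2619}{2} \approx 1309.5$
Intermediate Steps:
$27 + 19 \left(Z{\left(-2,4 \right)} - 4\right) \left(-5 - 5\right) = 27 + 19 \left(\left(-2 - \frac{3}{4}\right) - 4\right) \left(-5 - 5\right) = 27 + 19 \left(\left(-2 - \frac{3}{4}\right) - 4\right) \left(-10\right) = 27 + 19 \left(- \frac{11}{4} - 4\right) \left(-10\right) = 27 + 19 \left(\left(- \frac{27}{4}\right) \left(-10\right)\right) = 27 + 19 \cdot \frac{135}{2} = 27 + \frac{2565}{2} = \frac{2619}{2}$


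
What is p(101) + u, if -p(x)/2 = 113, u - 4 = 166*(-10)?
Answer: -1882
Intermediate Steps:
u = -1656 (u = 4 + 166*(-10) = 4 - 1660 = -1656)
p(x) = -226 (p(x) = -2*113 = -226)
p(101) + u = -226 - 1656 = -1882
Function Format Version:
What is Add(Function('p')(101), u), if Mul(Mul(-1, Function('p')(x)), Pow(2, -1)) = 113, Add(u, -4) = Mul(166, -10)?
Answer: -1882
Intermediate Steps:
u = -1656 (u = Add(4, Mul(166, -10)) = Add(4, -1660) = -1656)
Function('p')(x) = -226 (Function('p')(x) = Mul(-2, 113) = -226)
Add(Function('p')(101), u) = Add(-226, -1656) = -1882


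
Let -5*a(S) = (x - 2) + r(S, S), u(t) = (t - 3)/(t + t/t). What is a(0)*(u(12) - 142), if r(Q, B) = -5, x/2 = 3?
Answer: -1837/65 ≈ -28.262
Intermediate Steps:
x = 6 (x = 2*3 = 6)
u(t) = (-3 + t)/(1 + t) (u(t) = (-3 + t)/(t + 1) = (-3 + t)/(1 + t))
a(S) = 1/5 (a(S) = -((6 - 2) - 5)/5 = -(4 - 5)/5 = -1/5*(-1) = 1/5)
a(0)*(u(12) - 142) = ((-3 + 12)/(1 + 12) - 142)/5 = (9/13 - 142)/5 = (1/5)*(-1837/13) = -1837/65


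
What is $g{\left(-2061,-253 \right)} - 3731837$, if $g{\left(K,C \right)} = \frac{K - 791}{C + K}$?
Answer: $- \frac{4317733983}{1157} \approx -3.7318 \cdot 10^{6}$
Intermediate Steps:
$g{\left(K,C \right)} = \frac{-791 + K}{C + K}$
$g{\left(-2061,-253 \right)} - 3731837 = \frac{-791 - 2061}{-253 - 2061} - 3731837 = \frac{1}{-2314} \left(-2852\right) - 3731837 = \left(- \frac{1}{2314}\right) \left(-2852\right) - 3731837 = \frac{1426}{1157} - 3731837 = - \frac{4317733983}{1157}$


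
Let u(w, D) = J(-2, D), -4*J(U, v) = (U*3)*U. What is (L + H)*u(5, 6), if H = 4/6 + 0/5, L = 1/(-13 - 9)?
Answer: -41/22 ≈ -1.8636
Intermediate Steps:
J(U, v) = -3*U**2/4 (J(U, v) = -U*3*U/4 = -3*U*U/4 = -3*U**2/4)
L = -1/22 (L = 1/(-22) = -1/22 ≈ -0.045455)
u(w, D) = -3 (u(w, D) = -3/4*(-2)**2 = -3/4*4 = -3)
H = 2/3 (H = 4*(1/6) + 0*(1/5) = 2/3 + 0 = 2/3 ≈ 0.66667)
(L + H)*u(5, 6) = (-1/22 + 2/3)*(-3) = (41/66)*(-3) = -41/22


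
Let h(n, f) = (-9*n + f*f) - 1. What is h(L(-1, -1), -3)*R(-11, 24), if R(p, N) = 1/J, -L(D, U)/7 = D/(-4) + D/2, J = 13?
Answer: -31/52 ≈ -0.59615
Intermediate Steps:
L(D, U) = -7*D/4 (L(D, U) = -7*(D/(-4) + D/2) = -7*(D*(-¼) + D*(½)) = -7*(-D/4 + D/2) = -7*D/4)
R(p, N) = 1/13
h(n, f) = -1 + f² - 9*n (h(n, f) = (-9*n + f²) - 1 = (f² - 9*n) - 1 = -1 + f² - 9*n)
h(L(-1, -1), -3)*R(-11, 24) = (-1 + (-3)² - (-63)*(-1)/4)*(1/13) = (-1 + 9 - 9*7/4)*(1/13) = (-1 + 9 - 63/4)*(1/13) = -31/4*1/13 = -31/52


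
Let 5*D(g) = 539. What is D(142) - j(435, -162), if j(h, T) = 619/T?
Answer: 90413/810 ≈ 111.62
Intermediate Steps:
D(g) = 539/5 (D(g) = (⅕)*539 = 539/5)
D(142) - j(435, -162) = 539/5 - 619/(-162) = 539/5 - 619*(-1)/162 = 539/5 - 1*(-619/162) = 539/5 + 619/162 = 90413/810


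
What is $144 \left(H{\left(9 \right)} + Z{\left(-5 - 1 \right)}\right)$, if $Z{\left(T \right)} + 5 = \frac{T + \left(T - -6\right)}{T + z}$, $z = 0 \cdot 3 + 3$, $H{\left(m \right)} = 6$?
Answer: $432$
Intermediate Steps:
$z = 3$ ($z = 0 + 3 = 3$)
$Z{\left(T \right)} = -5 + \frac{6 + 2 T}{3 + T}$ ($Z{\left(T \right)} = -5 + \frac{T + \left(T - -6\right)}{T + 3} = -5 + \frac{T + \left(T + 6\right)}{3 + T} = -5 + \frac{T + \left(6 + T\right)}{3 + T} = -5 + \frac{6 + 2 T}{3 + T}$)
$144 \left(H{\left(9 \right)} + Z{\left(-5 - 1 \right)}\right) = 144 \left(6 - 3\right) = 144 \cdot 3 = 432$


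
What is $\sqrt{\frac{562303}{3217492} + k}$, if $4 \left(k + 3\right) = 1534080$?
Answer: $\frac{\sqrt{992566875464009791}}{1608746} \approx 619.29$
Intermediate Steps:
$k = 383517$ ($k = -3 + \frac{1}{4} \cdot 1534080 = -3 + 383520 = 383517$)
$\sqrt{\frac{562303}{3217492} + k} = \sqrt{\frac{562303}{3217492} + 383517} = \sqrt{\frac{1233963441667}{3217492}} = \frac{\sqrt{992566875464009791}}{1608746}$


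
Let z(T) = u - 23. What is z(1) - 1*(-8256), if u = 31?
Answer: 8264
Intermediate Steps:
z(T) = 8 (z(T) = 31 - 23 = 8)
z(1) - 1*(-8256) = 8 - 1*(-8256) = 8 + 8256 = 8264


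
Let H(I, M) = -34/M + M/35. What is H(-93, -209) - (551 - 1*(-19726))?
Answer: -148368746/7315 ≈ -20283.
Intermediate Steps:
H(I, M) = -34/M + M/35 (H(I, M) = -34/M + M*(1/35) = -34/M + M/35)
H(-93, -209) - (551 - 1*(-19726)) = (-34/(-209) + (1/35)*(-209)) - (551 - 1*(-19726)) = (-34*(-1/209) - 209/35) - (551 + 19726) = (34/209 - 209/35) - 1*20277 = -42491/7315 - 20277 = -148368746/7315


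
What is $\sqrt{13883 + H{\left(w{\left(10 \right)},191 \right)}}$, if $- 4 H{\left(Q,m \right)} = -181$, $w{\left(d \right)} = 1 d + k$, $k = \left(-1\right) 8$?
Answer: $\frac{7 \sqrt{1137}}{2} \approx 118.02$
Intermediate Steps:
$k = -8$
$w{\left(d \right)} = -8 + d$ ($w{\left(d \right)} = 1 d - 8 = d - 8 = -8 + d$)
$H{\left(Q,m \right)} = \frac{181}{4}$ ($H{\left(Q,m \right)} = \left(- \frac{1}{4}\right) \left(-181\right) = \frac{181}{4}$)
$\sqrt{13883 + H{\left(w{\left(10 \right)},191 \right)}} = \sqrt{13883 + \frac{181}{4}} = \sqrt{\frac{55713}{4}} = \frac{7 \sqrt{1137}}{2}$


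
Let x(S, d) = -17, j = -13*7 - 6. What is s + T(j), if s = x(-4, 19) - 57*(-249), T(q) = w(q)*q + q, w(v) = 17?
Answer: 12430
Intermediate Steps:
j = -97 (j = -91 - 6 = -97)
T(q) = 18*q (T(q) = 17*q + q = 18*q)
s = 14176 (s = -17 - 57*(-249) = -17 + 14193 = 14176)
s + T(j) = 14176 + 18*(-97) = 14176 - 1746 = 12430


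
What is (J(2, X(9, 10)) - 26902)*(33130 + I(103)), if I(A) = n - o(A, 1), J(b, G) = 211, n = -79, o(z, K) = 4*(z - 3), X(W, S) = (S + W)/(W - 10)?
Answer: -871487841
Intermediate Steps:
X(W, S) = (S + W)/(-10 + W)
o(z, K) = -12 + 4*z (o(z, K) = 4*(-3 + z) = -12 + 4*z)
I(A) = -67 - 4*A (I(A) = -79 - (-12 + 4*A) = -79 + (12 - 4*A) = -67 - 4*A)
(J(2, X(9, 10)) - 26902)*(33130 + I(103)) = (211 - 26902)*(33130 + (-67 - 4*103)) = -26691*(33130 + (-67 - 412)) = -26691*(33130 - 479) = -26691*32651 = -871487841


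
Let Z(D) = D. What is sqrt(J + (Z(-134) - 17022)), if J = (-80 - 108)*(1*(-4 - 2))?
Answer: 2*I*sqrt(4007) ≈ 126.6*I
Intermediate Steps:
J = 1128 (J = -188*(-6) = 1128)
sqrt(J + (Z(-134) - 17022)) = sqrt(1128 + (-134 - 17022)) = sqrt(1128 - 17156) = sqrt(-16028) = 2*I*sqrt(4007)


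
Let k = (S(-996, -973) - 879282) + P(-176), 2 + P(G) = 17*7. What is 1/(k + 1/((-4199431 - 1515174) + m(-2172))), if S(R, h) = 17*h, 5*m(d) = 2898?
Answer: -28570127/25590434174667 ≈ -1.1164e-6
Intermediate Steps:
P(G) = 117 (P(G) = -2 + 17*7 = -2 + 119 = 117)
m(d) = 2898/5 (m(d) = (⅕)*2898 = 2898/5)
k = -895706 (k = (17*(-973) - 879282) + 117 = (-16541 - 879282) + 117 = -895823 + 117 = -895706)
1/(k + 1/((-4199431 - 1515174) + m(-2172))) = 1/(-895706 + 1/((-4199431 - 1515174) + 2898/5)) = 1/(-895706 + 1/(-5714605 + 2898/5)) = 1/(-895706 + 1/(-28570127/5)) = 1/(-895706 - 5/28570127) = 1/(-25590434174667/28570127) = -28570127/25590434174667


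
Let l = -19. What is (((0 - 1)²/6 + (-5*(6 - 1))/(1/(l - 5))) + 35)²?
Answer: 14523721/36 ≈ 4.0344e+5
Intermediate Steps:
(((0 - 1)²/6 + (-5*(6 - 1))/(1/(l - 5))) + 35)² = (((0 - 1)²/6 + (-5*(6 - 1))/(1/(-19 - 5))) + 35)² = (((-1)²*(⅙) + (-5*5)/(1/(-24))) + 35)² = ((1*(⅙) - 25/(-1/24)) + 35)² = ((⅙ - 25*(-24)) + 35)² = ((⅙ + 600) + 35)² = (3601/6 + 35)² = (3811/6)² = 14523721/36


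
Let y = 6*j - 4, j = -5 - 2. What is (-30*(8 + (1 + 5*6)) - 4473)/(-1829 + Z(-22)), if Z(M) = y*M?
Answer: 297/43 ≈ 6.9070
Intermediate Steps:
j = -7
y = -46 (y = 6*(-7) - 4 = -42 - 4 = -46)
Z(M) = -46*M
(-30*(8 + (1 + 5*6)) - 4473)/(-1829 + Z(-22)) = (-30*(8 + (1 + 5*6)) - 4473)/(-1829 - 46*(-22)) = (-30*(8 + (1 + 30)) - 4473)/(-1829 + 1012) = (-30*(8 + 31) - 4473)/(-817) = (-30*39 - 4473)*(-1/817) = (-1170 - 4473)*(-1/817) = -5643*(-1/817) = 297/43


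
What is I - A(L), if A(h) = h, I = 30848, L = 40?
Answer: 30808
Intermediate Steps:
I - A(L) = 30848 - 1*40 = 30848 - 40 = 30808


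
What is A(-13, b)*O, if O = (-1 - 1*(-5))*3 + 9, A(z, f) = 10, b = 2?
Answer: 210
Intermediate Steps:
O = 21 (O = (-1 + 5)*3 + 9 = 4*3 + 9 = 12 + 9 = 21)
A(-13, b)*O = 10*21 = 210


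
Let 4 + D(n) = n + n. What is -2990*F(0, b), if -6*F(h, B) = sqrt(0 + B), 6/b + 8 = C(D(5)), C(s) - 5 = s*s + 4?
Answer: 1495*sqrt(222)/111 ≈ 200.68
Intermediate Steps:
D(n) = -4 + 2*n (D(n) = -4 + (n + n) = -4 + 2*n)
C(s) = 9 + s**2 (C(s) = 5 + (s*s + 4) = 5 + (s**2 + 4) = 5 + (4 + s**2) = 9 + s**2)
b = 6/37 (b = 6/(-8 + (9 + (-4 + 2*5)**2)) = 6/(-8 + (9 + (-4 + 10)**2)) = 6/(-8 + (9 + 6**2)) = 6/(-8 + (9 + 36)) = 6/(-8 + 45) = 6/37 ≈ 0.16216)
F(h, B) = -sqrt(B)/6 (F(h, B) = -sqrt(0 + B)/6 = -sqrt(B)/6)
-2990*F(0, b) = -(-1495)*sqrt(6/37)/3 = -(-1495)*sqrt(222)/37/3 = -(-1495)*sqrt(222)/111 = 1495*sqrt(222)/111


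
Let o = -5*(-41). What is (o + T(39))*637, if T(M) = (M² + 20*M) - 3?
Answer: 1594411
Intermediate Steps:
T(M) = -3 + M² + 20*M
o = 205
(o + T(39))*637 = (205 + (-3 + 39² + 20*39))*637 = (205 + (-3 + 1521 + 780))*637 = (205 + 2298)*637 = 2503*637 = 1594411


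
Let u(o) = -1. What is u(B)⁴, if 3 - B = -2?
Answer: 1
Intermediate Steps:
B = 5 (B = 3 - 1*(-2) = 3 + 2 = 5)
u(B)⁴ = (-1)⁴ = 1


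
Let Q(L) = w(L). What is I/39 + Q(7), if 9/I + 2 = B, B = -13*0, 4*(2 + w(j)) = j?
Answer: -19/52 ≈ -0.36538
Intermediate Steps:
w(j) = -2 + j/4
Q(L) = -2 + L/4
B = 0
I = -9/2 (I = 9/(-2 + 0) = 9/(-2) = 9*(-1/2) = -9/2 ≈ -4.5000)
I/39 + Q(7) = -9/2/39 + (-2 + (1/4)*7) = -9/2*1/39 + (-2 + 7/4) = -3/26 - 1/4 = -19/52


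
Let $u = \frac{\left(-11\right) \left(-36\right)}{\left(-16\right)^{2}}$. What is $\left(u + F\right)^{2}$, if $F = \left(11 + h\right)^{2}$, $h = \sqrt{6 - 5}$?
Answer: $\frac{86769225}{4096} \approx 21184.0$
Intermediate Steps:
$h = 1$ ($h = \sqrt{1} = 1$)
$u = \frac{99}{64}$ ($u = \frac{396}{256} = 396 \cdot \frac{1}{256} = \frac{99}{64} \approx 1.5469$)
$F = 144$ ($F = \left(11 + 1\right)^{2} = 12^{2} = 144$)
$\left(u + F\right)^{2} = \left(\frac{99}{64} + 144\right)^{2} = \left(\frac{9315}{64}\right)^{2} = \frac{86769225}{4096}$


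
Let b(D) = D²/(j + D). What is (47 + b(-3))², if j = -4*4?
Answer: 781456/361 ≈ 2164.7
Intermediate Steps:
j = -16
b(D) = D²/(-16 + D)
(47 + b(-3))² = (47 + (-3)²/(-16 - 3))² = (47 + 9/(-19))² = (47 + 9*(-1/19))² = (47 - 9/19)² = (884/19)² = 781456/361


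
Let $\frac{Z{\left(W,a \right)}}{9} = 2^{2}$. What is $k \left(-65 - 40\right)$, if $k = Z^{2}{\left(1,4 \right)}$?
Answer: $-136080$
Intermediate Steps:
$Z{\left(W,a \right)} = 36$ ($Z{\left(W,a \right)} = 9 \cdot 2^{2} = 9 \cdot 4 = 36$)
$k = 1296$ ($k = 36^{2} = 1296$)
$k \left(-65 - 40\right) = 1296 \left(-65 - 40\right) = 1296 \left(-105\right) = -136080$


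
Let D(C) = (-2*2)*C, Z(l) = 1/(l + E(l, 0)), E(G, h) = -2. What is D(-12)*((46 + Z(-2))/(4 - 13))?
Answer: -244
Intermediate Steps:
Z(l) = 1/(-2 + l) (Z(l) = 1/(l - 2) = 1/(-2 + l))
D(C) = -4*C
D(-12)*((46 + Z(-2))/(4 - 13)) = (-4*(-12))*((46 + 1/(-2 - 2))/(4 - 13)) = 48*((46 + 1/(-4))/(-9)) = 48*((46 - 1/4)*(-1/9)) = 48*((183/4)*(-1/9)) = 48*(-61/12) = -244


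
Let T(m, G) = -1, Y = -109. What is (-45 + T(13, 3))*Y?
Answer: 5014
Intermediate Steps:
(-45 + T(13, 3))*Y = (-45 - 1)*(-109) = -46*(-109) = 5014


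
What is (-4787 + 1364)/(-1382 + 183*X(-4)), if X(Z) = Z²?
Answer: -3423/1546 ≈ -2.2141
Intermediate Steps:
(-4787 + 1364)/(-1382 + 183*X(-4)) = (-4787 + 1364)/(-1382 + 183*(-4)²) = -3423/(-1382 + 183*16) = -3423/(-1382 + 2928) = -3423/1546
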